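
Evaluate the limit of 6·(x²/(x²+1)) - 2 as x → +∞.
Evaluate the dominant behaviour as x → +∞; each term tends to a finite value or vanishes.
Limit = 4.

Final answer: 4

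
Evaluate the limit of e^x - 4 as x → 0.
Direct substitution at x = 0 gives -3.

Final answer: -3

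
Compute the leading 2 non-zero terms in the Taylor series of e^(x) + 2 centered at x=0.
x + 3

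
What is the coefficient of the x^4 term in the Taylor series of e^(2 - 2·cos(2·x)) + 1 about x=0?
Expand to order 4: e^(2 - 2·cos(2·x)) + 1 = 20·x^4/3 + 4·x^2 + 2 + O(x^5).
The coefficient of x^4 is 20/3.

Final answer: 20/3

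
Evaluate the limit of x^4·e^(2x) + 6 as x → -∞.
The product is a 0·∞ indeterminate form at x → -∞.
Rewrite the product as x^4 / e^(-2x) (an ∞/∞ form) and apply L'Hôpital, or use the standard hierarchy e^(2|x|) ≫ |x^4| as x → -∞.
The indeterminate product → 0, so the limit = 6.

Final answer: 6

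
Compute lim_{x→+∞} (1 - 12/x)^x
As x → +∞: this is the defining limit (1 - 12/x)^x → e^(-12).
Limit = e^(-12).

Final answer: e^(-12)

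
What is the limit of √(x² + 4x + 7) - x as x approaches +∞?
This is an ∞ − ∞ indeterminate form.
Multiply and divide by the conjugate √(x²+4x + 7) + x; the x² terms cancel, leaving (4x + 7)/(√(x²+4x + 7)+x) → 4/2 = 2.
Limit = 2.

Final answer: 2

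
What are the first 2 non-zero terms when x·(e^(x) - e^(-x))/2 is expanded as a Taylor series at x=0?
x^4/6 + x^2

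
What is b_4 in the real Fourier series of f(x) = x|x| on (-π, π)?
b_4 = (1/π) ∫_{-π}^{π} f(x)·sin(4x) dx.
Evaluate the integral (use parity and integration by parts as needed): b_4 = -π/2.

Final answer: -π/2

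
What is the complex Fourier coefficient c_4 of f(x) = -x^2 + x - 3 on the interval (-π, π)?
Compute the real Fourier coefficients first: a_4 = -1/4, b_4 = -1/2.
Then c_4 = (a_4 − i·b_4)/2 = -1/8 + i/4.

Final answer: -1/8 + i/4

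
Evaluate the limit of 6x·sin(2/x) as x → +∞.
As x → +∞: let u = 2/x → 0⁺; then 6·x·sin(2/x) = 6·2·sin(u)/u → 6·2·1 = 12.
Limit = 12.

Final answer: 12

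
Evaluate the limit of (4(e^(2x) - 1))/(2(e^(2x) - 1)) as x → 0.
Both numerator and denominator → 0 as x → 0; this is a 0/0 indeterminate form.
Expand each to leading order near x = 0: numerator ~ 8·x, denominator ~ 4·x.
The limit of the ratio is 2.

Final answer: 2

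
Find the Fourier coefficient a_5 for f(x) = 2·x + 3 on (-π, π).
a_5 = (1/π) ∫_{-π}^{π} f(x)·cos(5x) dx.
Evaluate the integral (use parity and integration by parts as needed): a_5 = 0.

Final answer: 0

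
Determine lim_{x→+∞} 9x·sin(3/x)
As x → +∞: let u = 3/x → 0⁺; then 9·x·sin(3/x) = 9·3·sin(u)/u → 9·3·1 = 27.
Limit = 27.

Final answer: 27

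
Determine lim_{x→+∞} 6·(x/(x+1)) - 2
Evaluate the dominant behaviour as x → +∞; each term tends to a finite value or vanishes.
Limit = 4.

Final answer: 4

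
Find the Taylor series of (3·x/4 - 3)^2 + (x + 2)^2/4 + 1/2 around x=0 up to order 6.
13·x^2/16 - 7·x/2 + 21/2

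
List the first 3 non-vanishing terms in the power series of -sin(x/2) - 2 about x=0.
x^3/48 - x/2 - 2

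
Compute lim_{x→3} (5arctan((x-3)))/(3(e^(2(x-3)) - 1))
Both numerator and denominator → 0 as x → 3; this is a 0/0 indeterminate form.
Expand each to leading order near x = 3: numerator ~ 5·(x - 3), denominator ~ 6·(x - 3).
The limit of the ratio is 5/6.

Final answer: 5/6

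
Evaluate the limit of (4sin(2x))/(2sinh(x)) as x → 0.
Both numerator and denominator → 0 as x → 0; this is a 0/0 indeterminate form.
Expand each to leading order near x = 0: numerator ~ 8·x, denominator ~ 2·x.
The limit of the ratio is 4.

Final answer: 4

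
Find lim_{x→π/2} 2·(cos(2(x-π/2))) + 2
Direct substitution at x = π/2 gives 4.

Final answer: 4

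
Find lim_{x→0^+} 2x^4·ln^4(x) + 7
The product is a 0·∞ indeterminate form at x → 0⁺.
Rewrite the product as 2·ln^4(x) / x^(-4) and apply L'Hôpital, or use the standard hierarchy x^(-4) ≫ |ln x|^4 as x → 0⁺.
The indeterminate product → 0, so the limit = 7.

Final answer: 7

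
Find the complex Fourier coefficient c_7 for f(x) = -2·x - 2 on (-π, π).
Compute the real Fourier coefficients first: a_7 = 0, b_7 = -4/7.
Then c_7 = (a_7 − i·b_7)/2 = 2·i/7.

Final answer: 2·i/7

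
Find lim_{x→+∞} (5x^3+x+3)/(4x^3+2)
This is an ∞/∞ indeterminate form as x → +∞.
Divide numerator and denominator by x^3 and let the lower-order terms vanish; the leading terms give 5/4.
Limit = 5/4.

Final answer: 5/4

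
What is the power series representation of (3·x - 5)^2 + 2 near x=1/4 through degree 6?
321/16 - 51·(x - 1/4)/2 + 9·(x - 1/4)^2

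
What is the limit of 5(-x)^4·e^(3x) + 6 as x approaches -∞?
The product is a 0·∞ indeterminate form at x → -∞.
Rewrite the product as 5(-x)^4 / e^(-3x) (an ∞/∞ form) and apply L'Hôpital, or use the standard hierarchy e^(3|x|) ≫ |(-x)^4| as x → -∞.
The indeterminate product → 0, so the limit = 6.

Final answer: 6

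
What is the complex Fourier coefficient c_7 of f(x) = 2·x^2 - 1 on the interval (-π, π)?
Compute the real Fourier coefficients first: a_7 = -8/49, b_7 = 0.
Then c_7 = (a_7 − i·b_7)/2 = -4/49.

Final answer: -4/49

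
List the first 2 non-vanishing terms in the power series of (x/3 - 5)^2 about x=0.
25 - 10·x/3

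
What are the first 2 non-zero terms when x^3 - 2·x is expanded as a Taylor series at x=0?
x^3 - 2·x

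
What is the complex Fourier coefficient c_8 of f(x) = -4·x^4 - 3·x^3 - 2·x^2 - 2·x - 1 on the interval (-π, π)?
Compute the real Fourier coefficients first: a_8 = -π^2/2 - 5/64, b_8 = 55/128 + 3·π^2/4.
Then c_8 = (a_8 − i·b_8)/2 = -π^2/4 - 5/128 - 3·i·π^2/8 - 55·i/256.

Final answer: -π^2/4 - 5/128 - 3·i·π^2/8 - 55·i/256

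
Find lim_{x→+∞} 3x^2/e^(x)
This is an ∞/∞ indeterminate form as x → +∞.
The exponential denominator e^(x) dominates the polynomial numerator (e^x ≫ x^2 as x → ∞), so the quotient → 0.
Limit = 0.

Final answer: 0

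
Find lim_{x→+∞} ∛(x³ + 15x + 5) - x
This is an ∞ − ∞ indeterminate form.
Multiply by (A² + AB + B²)/(A² + AB + B²) where A = ∛(x³+15x + 5), B = x to use A³ − B³ = (A−B)(A²+AB+B²); the x³ terms cancel, leaving (15x + 5)/(A²+AB+B²) with denominator ~ 3x², so the limit is 0.
Limit = 0.

Final answer: 0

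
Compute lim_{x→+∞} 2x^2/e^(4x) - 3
The quotient is an ∞/∞ indeterminate form as x → +∞.
The exponential denominator e^(4x) dominates the polynomial numerator (e^x ≫ x^2 as x → ∞), so the quotient → 0.
Adding the constant: 0 - 3 = -3. Limit = -3.

Final answer: -3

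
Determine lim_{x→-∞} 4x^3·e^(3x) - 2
The product is a 0·∞ indeterminate form at x → -∞.
Rewrite the product as 4x^3 / e^(-3x) (an ∞/∞ form) and apply L'Hôpital, or use the standard hierarchy e^(3|x|) ≫ |x^3| as x → -∞.
The indeterminate product → 0, so the limit = -2.

Final answer: -2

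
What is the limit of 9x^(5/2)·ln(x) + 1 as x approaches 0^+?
The product is a 0·∞ indeterminate form at x → 0⁺.
Rewrite the product as 9·ln(x) / x^(-5/2) and apply L'Hôpital, or use the standard hierarchy x^(-5/2) ≫ |ln x| as x → 0⁺.
The indeterminate product → 0, so the limit = 1.

Final answer: 1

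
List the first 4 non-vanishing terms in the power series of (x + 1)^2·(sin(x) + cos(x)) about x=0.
-x^3/6 + 5·x^2/2 + 3·x + 1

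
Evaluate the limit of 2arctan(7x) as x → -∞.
Evaluate the dominant behaviour as x → -∞; each term tends to a finite value or vanishes.
Limit = -π.

Final answer: -π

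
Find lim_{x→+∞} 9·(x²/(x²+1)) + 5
Evaluate the dominant behaviour as x → +∞; each term tends to a finite value or vanishes.
Limit = 14.

Final answer: 14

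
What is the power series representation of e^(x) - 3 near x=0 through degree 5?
x^5/120 + x^4/24 + x^3/6 + x^2/2 + x - 2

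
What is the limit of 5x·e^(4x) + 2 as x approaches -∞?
The product is a 0·∞ indeterminate form at x → -∞.
Rewrite the product as 5x / e^(-4x) (an ∞/∞ form) and apply L'Hôpital, or use the standard hierarchy e^(4|x|) ≫ |x| as x → -∞.
The indeterminate product → 0, so the limit = 2.

Final answer: 2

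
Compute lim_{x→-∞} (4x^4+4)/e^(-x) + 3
The quotient is an ∞/∞ indeterminate form as x → -∞.
Compare growth rates of the dominant terms (exponentials ≫ polynomials ≫ logarithms), or apply L'Hôpital's rule; the quotient → 0.
Adding the constant: 0 + 3 = 3. Limit = 3.

Final answer: 3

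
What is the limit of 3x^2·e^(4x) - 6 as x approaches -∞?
The product is a 0·∞ indeterminate form at x → -∞.
Rewrite the product as 3x^2 / e^(-4x) (an ∞/∞ form) and apply L'Hôpital, or use the standard hierarchy e^(4|x|) ≫ |x^2| as x → -∞.
The indeterminate product → 0, so the limit = -6.

Final answer: -6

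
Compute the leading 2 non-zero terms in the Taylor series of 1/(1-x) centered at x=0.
x + 1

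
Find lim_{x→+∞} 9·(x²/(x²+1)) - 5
Evaluate the dominant behaviour as x → +∞; each term tends to a finite value or vanishes.
Limit = 4.

Final answer: 4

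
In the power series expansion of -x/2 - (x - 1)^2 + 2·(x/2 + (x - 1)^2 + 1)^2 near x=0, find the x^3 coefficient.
Expand to order 3: -x/2 - (x - 1)^2 + 2·(x/2 + (x - 1)^2 + 1)^2 = -6·x^3 + 23·x^2/2 - 21·x/2 + 7 + O(x^4).
The coefficient of x^3 is -6.

Final answer: -6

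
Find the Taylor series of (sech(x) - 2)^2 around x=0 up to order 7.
-7·x^6/180 - x^4/6 + x^2 + 1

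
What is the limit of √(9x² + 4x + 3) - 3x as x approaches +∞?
As x → +∞: multiply by the conjugate to get (4x+3)/(√(9x²+4x+3)+3x); the denominator ~ 6x, so the limit is 4/6 = 2/3.
Limit = 2/3.

Final answer: 2/3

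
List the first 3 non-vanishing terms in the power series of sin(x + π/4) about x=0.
-√(2)·x^2/4 + √(2)·x/2 + √(2)/2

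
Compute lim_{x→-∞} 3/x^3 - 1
Evaluate the dominant behaviour as x → -∞; each term tends to a finite value or vanishes.
Limit = -1.

Final answer: -1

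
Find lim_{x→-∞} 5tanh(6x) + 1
Evaluate the dominant behaviour as x → -∞; each term tends to a finite value or vanishes.
Limit = -4.

Final answer: -4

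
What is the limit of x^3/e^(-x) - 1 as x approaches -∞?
The quotient is an ∞/∞ indeterminate form as x → -∞.
Compare growth rates of the dominant terms (exponentials ≫ polynomials ≫ logarithms), or apply L'Hôpital's rule; the quotient → 0.
Adding the constant: 0 - 1 = -1. Limit = -1.

Final answer: -1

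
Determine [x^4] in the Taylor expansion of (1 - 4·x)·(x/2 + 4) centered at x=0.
Expand to order 4: (1 - 4·x)·(x/2 + 4) = -2·x^2 - 31·x/2 + 4 + O(x^5).
The coefficient of x^4 is 0.

Final answer: 0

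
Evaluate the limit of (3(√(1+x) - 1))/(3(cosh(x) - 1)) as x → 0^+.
Both numerator and denominator → 0 as x → 0^+; this is a 0/0 indeterminate form.
Expand each to leading order near x = 0: numerator ~ 3·x/2, denominator ~ 3·x^2/2.
The limit of the ratio is ∞.

Final answer: ∞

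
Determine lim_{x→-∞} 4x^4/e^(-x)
This is an ∞/∞ indeterminate form as x → -∞.
Compare growth rates of the dominant terms (exponentials ≫ polynomials ≫ logarithms), or apply L'Hôpital's rule; the quotient → 0.
Limit = 0.

Final answer: 0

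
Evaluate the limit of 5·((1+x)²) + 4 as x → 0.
Direct substitution at x = 0 gives 9.

Final answer: 9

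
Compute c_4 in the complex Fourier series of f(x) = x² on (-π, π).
Compute the real Fourier coefficients first: a_4 = 1/4, b_4 = 0.
Then c_4 = (a_4 − i·b_4)/2 = 1/8.

Final answer: 1/8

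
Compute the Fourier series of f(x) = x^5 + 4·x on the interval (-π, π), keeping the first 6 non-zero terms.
(-40·π^2 + 2·π^4 + 248)·sin(x) + (-π^4 - 23/2 + 5·π^2)·sin(2·x) + (-40·π^2/27 + 296/81 + 2·π^4/3)·sin(3·x) + (-π^4/2 - 143/64 + 5·π^2/8)·sin(4·x) + (-8·π^2/25 + 1048/625 + 2·π^4/5)·sin(5·x) + (-π^4/3 - 221/162 + 5·π^2/27)·sin(6·x)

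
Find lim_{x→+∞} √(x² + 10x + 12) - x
As x → +∞: multiply by the conjugate to get (10x+12)/(√(x²+10x+12)+x); the denominator ~ 2x, so the limit is 10/2 = 5.
Limit = 5.

Final answer: 5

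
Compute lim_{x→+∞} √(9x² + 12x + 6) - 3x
As x → +∞: multiply by the conjugate to get (12x+6)/(√(9x²+12x+6)+3x); the denominator ~ 6x, so the limit is 12/6 = 2.
Limit = 2.

Final answer: 2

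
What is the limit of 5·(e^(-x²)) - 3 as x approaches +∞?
Evaluate the dominant behaviour as x → +∞; each term tends to a finite value or vanishes.
Limit = -3.

Final answer: -3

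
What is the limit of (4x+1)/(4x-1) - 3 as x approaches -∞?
Evaluate the dominant behaviour as x → -∞; each term tends to a finite value or vanishes.
Limit = -2.

Final answer: -2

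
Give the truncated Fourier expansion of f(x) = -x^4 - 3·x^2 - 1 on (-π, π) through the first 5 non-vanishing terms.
(-36 + 8·π^2)·cos(x) - 2·π^2·cos(2·x) + (20/27 + 8·π^2/9)·cos(3·x) + (-π^2/2 - 9/16)·cos(4·x) - π^4/5 - π^2 - 1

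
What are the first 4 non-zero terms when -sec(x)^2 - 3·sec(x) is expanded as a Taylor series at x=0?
-91·x^6/144 - 31·x^4/24 - 5·x^2/2 - 4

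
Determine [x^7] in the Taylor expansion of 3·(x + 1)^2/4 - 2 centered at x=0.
Expand to order 7: 3·(x + 1)^2/4 - 2 = 3·x^2/4 + 3·x/2 - 5/4 + O(x^8).
The coefficient of x^7 is 0.

Final answer: 0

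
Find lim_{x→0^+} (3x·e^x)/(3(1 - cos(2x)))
Both numerator and denominator → 0 as x → 0^+; this is a 0/0 indeterminate form.
Expand each to leading order near x = 0: numerator ~ 3·x, denominator ~ 6·x^2.
The limit of the ratio is ∞.

Final answer: ∞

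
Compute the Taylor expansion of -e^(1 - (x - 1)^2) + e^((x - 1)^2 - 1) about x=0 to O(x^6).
-38·x^5/15 + 4·x^4 - 8·x^3/3 + 2·x^2 - 4·x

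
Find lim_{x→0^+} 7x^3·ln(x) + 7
The product is a 0·∞ indeterminate form at x → 0⁺.
Rewrite the product as 7·ln(x) / x^(-3) and apply L'Hôpital, or use the standard hierarchy x^(-3) ≫ |ln x| as x → 0⁺.
The indeterminate product → 0, so the limit = 7.

Final answer: 7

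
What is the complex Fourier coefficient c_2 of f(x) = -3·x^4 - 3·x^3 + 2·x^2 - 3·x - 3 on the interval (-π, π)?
Compute the real Fourier coefficients first: a_2 = 11 - 6·π^2, b_2 = -3/2 + 3·π^2.
Then c_2 = (a_2 − i·b_2)/2 = -3·π^2 + 11/2 - 3·i·π^2/2 + 3·i/4.

Final answer: -3·π^2 + 11/2 - 3·i·π^2/2 + 3·i/4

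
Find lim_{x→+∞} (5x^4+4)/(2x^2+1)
This is an ∞/∞ indeterminate form as x → +∞.
Divide numerator and denominator by x^4 and let the lower-order terms vanish; the numerator's degree 4 exceeds the denominator's degree 2, so the quotient diverges.
Limit = ∞.

Final answer: ∞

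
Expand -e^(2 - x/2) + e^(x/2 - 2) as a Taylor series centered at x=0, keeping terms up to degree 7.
x^7·(e^(-2)/645120 + e^(2)/645120) + x^6·(-e^(2)/46080 + e^(-2)/46080) + x^5·(e^(-2)/3840 + e^(2)/3840) + x^4·(-e^(2)/384 + e^(-2)/384) + x^3·(e^(-2)/48 + e^(2)/48) + x^2·(-e^(2)/8 + e^(-2)/8) + x·(e^(-2)/2 + e^(2)/2) - e^(2) + e^(-2)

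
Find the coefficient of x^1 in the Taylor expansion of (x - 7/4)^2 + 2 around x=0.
Expand to order 1: (x - 7/4)^2 + 2 = 81/16 - 7·x/2 + O(x^2).
The coefficient of x^1 is -7/2.

Final answer: -7/2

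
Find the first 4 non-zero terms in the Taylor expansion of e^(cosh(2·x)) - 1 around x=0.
124·e·x^6/45 + 8·e·x^4/3 + 2·e·x^2 - 1 + e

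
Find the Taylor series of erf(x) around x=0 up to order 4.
-2·x^3/(3·√(π)) + 2·x/√(π)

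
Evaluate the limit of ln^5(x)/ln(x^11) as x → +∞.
This is an ∞/∞ indeterminate form as x → +∞.
Write ln(x^11) = 11·ln(x), reducing the quotient to ln^4(x)/11 → ∞.
Limit = ∞.

Final answer: ∞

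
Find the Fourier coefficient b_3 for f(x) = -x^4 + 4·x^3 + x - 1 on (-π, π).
b_3 = (1/π) ∫_{-π}^{π} f(x)·sin(3x) dx.
Evaluate the integral (use parity and integration by parts as needed): b_3 = -10/9 + 8·π^2/3.

Final answer: -10/9 + 8·π^2/3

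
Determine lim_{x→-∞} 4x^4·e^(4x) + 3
The product is a 0·∞ indeterminate form at x → -∞.
Rewrite the product as 4x^4 / e^(-4x) (an ∞/∞ form) and apply L'Hôpital, or use the standard hierarchy e^(4|x|) ≫ |x^4| as x → -∞.
The indeterminate product → 0, so the limit = 3.

Final answer: 3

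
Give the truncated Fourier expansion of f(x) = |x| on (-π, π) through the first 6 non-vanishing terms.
-4·cos(x)/π - 4·cos(3·x)/(9·π) - 4·cos(5·x)/(25·π) - 4·cos(7·x)/(49·π) - 4·cos(9·x)/(81·π) + π/2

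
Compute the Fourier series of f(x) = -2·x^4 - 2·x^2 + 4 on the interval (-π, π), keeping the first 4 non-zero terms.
(-88 + 16·π^2)·cos(x) + (4 - 4·π^2)·cos(2·x) + (-8/27 + 16·π^2/9)·cos(3·x) - 2·π^4/5 - 2·π^2/3 + 4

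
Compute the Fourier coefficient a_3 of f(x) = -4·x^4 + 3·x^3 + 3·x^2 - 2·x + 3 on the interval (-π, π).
a_3 = (1/π) ∫_{-π}^{π} f(x)·cos(3x) dx.
Evaluate the integral (use parity and integration by parts as needed): a_3 = -100/27 + 32·π^2/9.

Final answer: -100/27 + 32·π^2/9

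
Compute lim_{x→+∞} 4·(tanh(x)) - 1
Evaluate the dominant behaviour as x → +∞; each term tends to a finite value or vanishes.
Limit = 3.

Final answer: 3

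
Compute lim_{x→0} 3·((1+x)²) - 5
Direct substitution at x = 0 gives -2.

Final answer: -2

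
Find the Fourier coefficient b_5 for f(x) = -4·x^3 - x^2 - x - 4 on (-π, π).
b_5 = (1/π) ∫_{-π}^{π} f(x)·sin(5x) dx.
Evaluate the integral (use parity and integration by parts as needed): b_5 = -8·π^2/5 - 2/125.

Final answer: -8·π^2/5 - 2/125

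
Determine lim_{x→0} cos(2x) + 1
Direct substitution at x = 0 gives 2.

Final answer: 2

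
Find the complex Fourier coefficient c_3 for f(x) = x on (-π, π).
Compute the real Fourier coefficients first: a_3 = 0, b_3 = 2/3.
Then c_3 = (a_3 − i·b_3)/2 = -i/3.

Final answer: -i/3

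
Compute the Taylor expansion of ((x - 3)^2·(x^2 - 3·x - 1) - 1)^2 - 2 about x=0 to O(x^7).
133·x^6 - 510·x^5 + 1034·x^4 - 912·x^3 - 79·x^2 + 420·x + 98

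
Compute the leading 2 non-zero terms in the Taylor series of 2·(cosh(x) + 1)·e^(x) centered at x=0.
4·x + 4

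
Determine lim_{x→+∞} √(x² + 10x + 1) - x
As x → +∞: multiply by the conjugate to get (10x+1)/(√(x²+10x+1)+x); the denominator ~ 2x, so the limit is 10/2 = 5.
Limit = 5.

Final answer: 5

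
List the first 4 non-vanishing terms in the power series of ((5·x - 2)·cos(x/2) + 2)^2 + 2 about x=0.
-99·x^4/16 + 5·x^3/2 + 25·x^2 + 2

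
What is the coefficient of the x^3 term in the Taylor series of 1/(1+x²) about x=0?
Expand to order 3: 1/(1+x²) = 1 - x^2 + O(x^4).
The coefficient of x^3 is 0.

Final answer: 0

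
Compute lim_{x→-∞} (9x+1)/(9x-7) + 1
Evaluate the dominant behaviour as x → -∞; each term tends to a finite value or vanishes.
Limit = 2.

Final answer: 2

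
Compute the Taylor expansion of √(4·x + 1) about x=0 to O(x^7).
-84·x^6 + 28·x^5 - 10·x^4 + 4·x^3 - 2·x^2 + 2·x + 1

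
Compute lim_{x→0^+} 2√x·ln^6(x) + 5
The product is a 0·∞ indeterminate form at x → 0⁺.
Rewrite the product as 2·ln^6(x) / x^(-1/2) and apply L'Hôpital, or use the standard hierarchy x^(-1/2) ≫ |ln x|^6 as x → 0⁺.
The indeterminate product → 0, so the limit = 5.

Final answer: 5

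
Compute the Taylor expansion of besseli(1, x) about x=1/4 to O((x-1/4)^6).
besseli(1, 1/4) + (besseli(2, 1/4)/2 + besseli(0, 1/4)/2)·(x - 1/4) + (besseli(3, 1/4)/8 + 3·besseli(1, 1/4)/8)·(x - 1/4)^2 + (besseli(4, 1/4)/48 + besseli(2, 1/4)/12 + besseli(0, 1/4)/16)·(x - 1/4)^3 + (besseli(5, 1/4)/384 + 5·besseli(3, 1/4)/384 + 5·besseli(1, 1/4)/192)·(x - 1/4)^4 + (besseli(6, 1/4)/3840 + besseli(4, 1/4)/640 + besseli(2, 1/4)/256 + besseli(0, 1/4)/384)·(x - 1/4)^5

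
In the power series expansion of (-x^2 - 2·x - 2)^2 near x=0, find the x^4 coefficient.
Expand to order 4: (-x^2 - 2·x - 2)^2 = x^4 + 4·x^3 + 8·x^2 + 8·x + 4 + O(x^5).
The coefficient of x^4 is 1.

Final answer: 1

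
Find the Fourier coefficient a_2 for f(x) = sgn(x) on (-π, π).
a_2 = (1/π) ∫_{-π}^{π} f(x)·cos(2x) dx.
Evaluate the integral (use parity and integration by parts as needed): a_2 = 0.

Final answer: 0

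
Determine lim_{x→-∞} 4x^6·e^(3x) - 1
The product is a 0·∞ indeterminate form at x → -∞.
Rewrite the product as 4x^6 / e^(-3x) (an ∞/∞ form) and apply L'Hôpital, or use the standard hierarchy e^(3|x|) ≫ |x^6| as x → -∞.
The indeterminate product → 0, so the limit = -1.

Final answer: -1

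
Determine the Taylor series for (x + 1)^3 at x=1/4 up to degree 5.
125/64 + 75·(x - 1/4)/16 + 15·(x - 1/4)^2/4 + (x - 1/4)^3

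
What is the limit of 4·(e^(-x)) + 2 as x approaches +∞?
Evaluate the dominant behaviour as x → +∞; each term tends to a finite value or vanishes.
Limit = 2.

Final answer: 2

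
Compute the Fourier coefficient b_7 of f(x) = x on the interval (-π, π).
b_7 = (1/π) ∫_{-π}^{π} f(x)·sin(7x) dx.
Evaluate the integral (use parity and integration by parts as needed): b_7 = 2/7.

Final answer: 2/7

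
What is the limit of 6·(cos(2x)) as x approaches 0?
Direct substitution at x = 0 gives 6.

Final answer: 6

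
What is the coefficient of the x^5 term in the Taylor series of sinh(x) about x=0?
Expand to order 5: sinh(x) = x^5/120 + x^3/6 + x + O(x^6).
The coefficient of x^5 is 1/120.

Final answer: 1/120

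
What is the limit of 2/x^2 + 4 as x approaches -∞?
Evaluate the dominant behaviour as x → -∞; each term tends to a finite value or vanishes.
Limit = 4.

Final answer: 4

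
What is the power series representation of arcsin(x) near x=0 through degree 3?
x^3/6 + x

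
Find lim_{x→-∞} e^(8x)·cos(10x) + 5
Evaluate the dominant behaviour as x → -∞; each term tends to a finite value or vanishes.
Limit = 5.

Final answer: 5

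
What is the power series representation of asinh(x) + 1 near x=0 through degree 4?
-x^3/6 + x + 1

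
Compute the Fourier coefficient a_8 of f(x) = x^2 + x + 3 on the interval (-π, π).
a_8 = (1/π) ∫_{-π}^{π} f(x)·cos(8x) dx.
Evaluate the integral (use parity and integration by parts as needed): a_8 = 1/16.

Final answer: 1/16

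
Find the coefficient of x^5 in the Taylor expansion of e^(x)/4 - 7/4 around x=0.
Expand to order 5: e^(x)/4 - 7/4 = x^5/480 + x^4/96 + x^3/24 + x^2/8 + x/4 - 3/2 + O(x^6).
The coefficient of x^5 is 1/480.

Final answer: 1/480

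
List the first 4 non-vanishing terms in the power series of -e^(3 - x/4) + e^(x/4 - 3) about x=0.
x^3·(e^(-3)/384 + e^(3)/384) + x^2·(-e^(3)/32 + e^(-3)/32) + x·(e^(-3)/4 + e^(3)/4) - e^(3) + e^(-3)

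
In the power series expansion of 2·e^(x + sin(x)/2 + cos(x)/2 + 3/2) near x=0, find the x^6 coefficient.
67·e^(2)/4608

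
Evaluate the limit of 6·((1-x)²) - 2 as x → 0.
Direct substitution at x = 0 gives 4.

Final answer: 4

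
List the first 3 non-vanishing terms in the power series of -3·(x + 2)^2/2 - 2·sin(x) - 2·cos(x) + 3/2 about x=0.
-x^2/2 - 8·x - 13/2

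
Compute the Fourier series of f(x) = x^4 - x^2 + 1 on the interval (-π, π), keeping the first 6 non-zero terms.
(52 - 8·π^2)·cos(x) + (-4 + 2·π^2)·cos(2·x) + (28/27 - 8·π^2/9)·cos(3·x) + (-7/16 + π^2/2)·cos(4·x) + (148/625 - 8·π^2/25)·cos(5·x) - π^2/3 + 1 + π^4/5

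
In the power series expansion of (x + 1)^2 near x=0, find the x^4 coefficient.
Expand to order 4: (x + 1)^2 = x^2 + 2·x + 1 + O(x^5).
The coefficient of x^4 is 0.

Final answer: 0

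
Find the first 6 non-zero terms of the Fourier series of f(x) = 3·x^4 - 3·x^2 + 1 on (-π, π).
(156 - 24·π^2)·cos(x) + (-12 + 6·π^2)·cos(2·x) + (28/9 - 8·π^2/3)·cos(3·x) + (-21/16 + 3·π^2/2)·cos(4·x) + (444/625 - 24·π^2/25)·cos(5·x) - π^2 + 1 + 3·π^4/5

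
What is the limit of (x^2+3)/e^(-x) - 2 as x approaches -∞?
The quotient is an ∞/∞ indeterminate form as x → -∞.
Compare growth rates of the dominant terms (exponentials ≫ polynomials ≫ logarithms), or apply L'Hôpital's rule; the quotient → 0.
Adding the constant: 0 - 2 = -2. Limit = -2.

Final answer: -2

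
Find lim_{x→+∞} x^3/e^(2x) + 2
The quotient is an ∞/∞ indeterminate form as x → +∞.
The exponential denominator e^(2x) dominates the polynomial numerator (e^x ≫ x^3 as x → ∞), so the quotient → 0.
Adding the constant: 0 + 2 = 2. Limit = 2.

Final answer: 2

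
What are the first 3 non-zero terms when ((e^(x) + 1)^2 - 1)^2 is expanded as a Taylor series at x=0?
34·x^2 + 24·x + 9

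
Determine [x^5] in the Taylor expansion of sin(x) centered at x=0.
Expand to order 5: sin(x) = x^5/120 - x^3/6 + x + O(x^6).
The coefficient of x^5 is 1/120.

Final answer: 1/120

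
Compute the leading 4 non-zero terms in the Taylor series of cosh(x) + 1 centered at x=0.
x^6/720 + x^4/24 + x^2/2 + 2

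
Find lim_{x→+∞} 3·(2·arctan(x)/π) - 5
Evaluate the dominant behaviour as x → +∞; each term tends to a finite value or vanishes.
Limit = -2.

Final answer: -2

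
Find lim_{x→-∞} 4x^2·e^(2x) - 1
The product is a 0·∞ indeterminate form at x → -∞.
Rewrite the product as 4x^2 / e^(-2x) (an ∞/∞ form) and apply L'Hôpital, or use the standard hierarchy e^(2|x|) ≫ |x^2| as x → -∞.
The indeterminate product → 0, so the limit = -1.

Final answer: -1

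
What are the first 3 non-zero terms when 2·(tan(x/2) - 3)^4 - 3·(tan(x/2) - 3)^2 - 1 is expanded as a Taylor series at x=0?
105·x^2/4 - 99·x + 134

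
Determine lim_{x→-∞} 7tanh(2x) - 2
Evaluate the dominant behaviour as x → -∞; each term tends to a finite value or vanishes.
Limit = -9.

Final answer: -9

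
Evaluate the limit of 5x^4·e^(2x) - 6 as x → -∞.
The product is a 0·∞ indeterminate form at x → -∞.
Rewrite the product as 5x^4 / e^(-2x) (an ∞/∞ form) and apply L'Hôpital, or use the standard hierarchy e^(2|x|) ≫ |x^4| as x → -∞.
The indeterminate product → 0, so the limit = -6.

Final answer: -6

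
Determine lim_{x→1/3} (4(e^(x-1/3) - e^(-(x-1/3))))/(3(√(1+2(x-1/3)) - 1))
Both numerator and denominator → 0 as x → 1/3; this is a 0/0 indeterminate form.
Expand each to leading order near x = 1/3: numerator ~ 8·(x - 1/3), denominator ~ 3·(x - 1/3).
The limit of the ratio is 8/3.

Final answer: 8/3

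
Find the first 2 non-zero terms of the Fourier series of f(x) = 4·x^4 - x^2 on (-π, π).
(196 - 32·π^2)·cos(x) - π^2/3 + 4·π^4/5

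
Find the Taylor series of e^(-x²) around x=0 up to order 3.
1 - x^2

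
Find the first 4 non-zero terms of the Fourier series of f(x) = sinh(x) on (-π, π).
sin(x)·sinh(π)/π - 4·sin(2·x)·sinh(π)/(5·π) + 3·sin(3·x)·sinh(π)/(5·π) - 8·sin(4·x)·sinh(π)/(17·π)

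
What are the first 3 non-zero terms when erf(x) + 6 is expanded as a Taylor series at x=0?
-2·x^3/(3·√(π)) + 2·x/√(π) + 6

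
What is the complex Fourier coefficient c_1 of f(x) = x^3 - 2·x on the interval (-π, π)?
Compute the real Fourier coefficients first: a_1 = 0, b_1 = -16 + 2·π^2.
Then c_1 = (a_1 − i·b_1)/2 = -i·π^2 + 8·i.

Final answer: -i·π^2 + 8·i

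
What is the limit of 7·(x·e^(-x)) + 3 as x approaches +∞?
Evaluate the dominant behaviour as x → +∞; each term tends to a finite value or vanishes.
Limit = 3.

Final answer: 3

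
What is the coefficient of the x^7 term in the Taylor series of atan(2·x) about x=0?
Expand to order 7: atan(2·x) = -128·x^7/7 + 32·x^5/5 - 8·x^3/3 + 2·x + O(x^8).
The coefficient of x^7 is -128/7.

Final answer: -128/7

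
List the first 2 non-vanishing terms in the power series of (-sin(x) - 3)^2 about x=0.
6·x + 9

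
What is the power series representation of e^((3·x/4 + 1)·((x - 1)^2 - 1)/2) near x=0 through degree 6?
19·x^6/180 + 23·x^5/240 - 41·x^4/96 + 11·x^3/24 + x^2/4 - x + 1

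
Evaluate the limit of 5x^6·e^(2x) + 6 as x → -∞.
The product is a 0·∞ indeterminate form at x → -∞.
Rewrite the product as 5x^6 / e^(-2x) (an ∞/∞ form) and apply L'Hôpital, or use the standard hierarchy e^(2|x|) ≫ |x^6| as x → -∞.
The indeterminate product → 0, so the limit = 6.

Final answer: 6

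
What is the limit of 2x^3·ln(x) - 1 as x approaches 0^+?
The product is a 0·∞ indeterminate form at x → 0⁺.
Rewrite the product as 2·ln(x) / x^(-3) and apply L'Hôpital, or use the standard hierarchy x^(-3) ≫ |ln x| as x → 0⁺.
The indeterminate product → 0, so the limit = -1.

Final answer: -1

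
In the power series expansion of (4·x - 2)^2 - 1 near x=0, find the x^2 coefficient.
Expand to order 2: (4·x - 2)^2 - 1 = 16·x^2 - 16·x + 3 + O(x^3).
The coefficient of x^2 is 16.

Final answer: 16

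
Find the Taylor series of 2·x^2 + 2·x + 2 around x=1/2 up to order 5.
7/2 + 4·(x - 1/2) + 2·(x - 1/2)^2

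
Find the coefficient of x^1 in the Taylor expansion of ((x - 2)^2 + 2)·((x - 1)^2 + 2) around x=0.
Expand to order 1: ((x - 2)^2 + 2)·((x - 1)^2 + 2) = 18 - 24·x + O(x^2).
The coefficient of x^1 is -24.

Final answer: -24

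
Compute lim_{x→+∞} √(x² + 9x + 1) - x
This is an ∞ − ∞ indeterminate form.
Multiply and divide by the conjugate √(x²+9x + 1) + x; the x² terms cancel, leaving (9x + 1)/(√(x²+9x + 1)+x) → 9/2.
Limit = 9/2.

Final answer: 9/2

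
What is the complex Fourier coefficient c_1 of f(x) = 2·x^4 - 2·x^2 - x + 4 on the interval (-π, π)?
Compute the real Fourier coefficients first: a_1 = 104 - 16·π^2, b_1 = -2.
Then c_1 = (a_1 − i·b_1)/2 = -8·π^2 + 52 + i.

Final answer: -8·π^2 + 52 + i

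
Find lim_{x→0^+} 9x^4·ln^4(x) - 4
The product is a 0·∞ indeterminate form at x → 0⁺.
Rewrite the product as 9·ln^4(x) / x^(-4) and apply L'Hôpital, or use the standard hierarchy x^(-4) ≫ |ln x|^4 as x → 0⁺.
The indeterminate product → 0, so the limit = -4.

Final answer: -4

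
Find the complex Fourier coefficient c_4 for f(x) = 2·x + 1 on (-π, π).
Compute the real Fourier coefficients first: a_4 = 0, b_4 = -1.
Then c_4 = (a_4 − i·b_4)/2 = i/2.

Final answer: i/2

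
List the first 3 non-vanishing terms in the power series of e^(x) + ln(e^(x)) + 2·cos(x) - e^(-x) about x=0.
-x^2 + 3·x + 2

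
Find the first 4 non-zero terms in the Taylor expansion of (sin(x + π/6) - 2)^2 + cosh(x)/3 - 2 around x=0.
-17·x^4/72 + 5·x^2/3 - 3·√(3)·x/2 + 7/12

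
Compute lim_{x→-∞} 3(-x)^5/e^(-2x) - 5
The quotient is an ∞/∞ indeterminate form as x → -∞.
Compare growth rates of the dominant terms (exponentials ≫ polynomials ≫ logarithms), or apply L'Hôpital's rule; the quotient → 0.
Adding the constant: 0 - 5 = -5. Limit = -5.

Final answer: -5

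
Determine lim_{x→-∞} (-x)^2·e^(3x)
This is a 0·∞ indeterminate form at x → -∞.
Rewrite the product as (-x)^2 / e^(-3x) (an ∞/∞ form) and apply L'Hôpital, or use the standard hierarchy e^(3|x|) ≫ |(-x)^2| as x → -∞.
The indeterminate product → 0, so the limit = 0.

Final answer: 0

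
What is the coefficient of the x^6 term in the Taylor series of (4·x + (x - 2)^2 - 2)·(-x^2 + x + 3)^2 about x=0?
Expand to order 6: (4·x + (x - 2)^2 - 2)·(-x^2 + x + 3)^2 = x^6 - 2·x^5 - 3·x^4 + 2·x^3 - x^2 + 12·x + 18 + O(x^7).
The coefficient of x^6 is 1.

Final answer: 1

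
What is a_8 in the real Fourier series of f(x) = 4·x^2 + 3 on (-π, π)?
a_8 = (1/π) ∫_{-π}^{π} f(x)·cos(8x) dx.
Evaluate the integral (use parity and integration by parts as needed): a_8 = 1/4.

Final answer: 1/4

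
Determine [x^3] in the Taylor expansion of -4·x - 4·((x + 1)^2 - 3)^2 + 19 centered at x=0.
Expand to order 3: -4·x - 4·((x + 1)^2 - 3)^2 + 19 = -16·x^3 + 28·x + 3 + O(x^4).
The coefficient of x^3 is -16.

Final answer: -16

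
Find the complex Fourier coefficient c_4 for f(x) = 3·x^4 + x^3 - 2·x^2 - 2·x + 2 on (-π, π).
Compute the real Fourier coefficients first: a_4 = -17/16 + 3·π^2/2, b_4 = 19/16 - π^2/2.
Then c_4 = (a_4 − i·b_4)/2 = -17/32 + 3·π^2/4 - 19·i/32 + i·π^2/4.

Final answer: -17/32 + 3·π^2/4 - 19·i/32 + i·π^2/4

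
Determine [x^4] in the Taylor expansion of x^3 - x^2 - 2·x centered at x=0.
Expand to order 4: x^3 - x^2 - 2·x = x^3 - x^2 - 2·x + O(x^5).
The coefficient of x^4 is 0.

Final answer: 0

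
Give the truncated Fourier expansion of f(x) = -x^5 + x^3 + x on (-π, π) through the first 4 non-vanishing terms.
(-250 - 2·π^4 + 42·π^2)·sin(x) + (-6·π^2 + 8 + π^4)·sin(2·x) + (-2·π^4/3 - 62/81 + 58·π^2/27)·sin(3·x) + (-9·π^2/8 - 5/64 + π^4/2)·sin(4·x)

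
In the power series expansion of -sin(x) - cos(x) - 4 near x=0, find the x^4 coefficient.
Expand to order 4: -sin(x) - cos(x) - 4 = -x^4/24 + x^3/6 + x^2/2 - x - 5 + O(x^5).
The coefficient of x^4 is -1/24.

Final answer: -1/24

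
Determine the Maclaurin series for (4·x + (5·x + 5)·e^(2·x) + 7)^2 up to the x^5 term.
3476·x^5/3 + 3820·x^4/3 + 1160·x^3 + 841·x^2 + 456·x + 144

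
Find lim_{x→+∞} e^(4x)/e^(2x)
This is an ∞/∞ indeterminate form as x → +∞.
Rewrite e^(4x)/e^(2x) = e^((4−2)x) = e^(2x); the exponent coefficient is 2 > 0 so e^(2x) → ∞.
Limit = ∞.

Final answer: ∞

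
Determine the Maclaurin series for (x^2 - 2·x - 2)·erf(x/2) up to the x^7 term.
47·x^7/(6720·√(π)) - x^6/(80·√(π)) - 23·x^5/(240·√(π)) + x^4/(6·√(π)) + 7·x^3/(6·√(π)) - 2·x^2/√(π) - 2·x/√(π)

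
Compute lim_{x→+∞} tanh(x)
Evaluate the dominant behaviour as x → +∞; each term tends to a finite value or vanishes.
Limit = 1.

Final answer: 1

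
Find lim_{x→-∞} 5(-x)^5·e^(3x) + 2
The product is a 0·∞ indeterminate form at x → -∞.
Rewrite the product as 5(-x)^5 / e^(-3x) (an ∞/∞ form) and apply L'Hôpital, or use the standard hierarchy e^(3|x|) ≫ |(-x)^5| as x → -∞.
The indeterminate product → 0, so the limit = 2.

Final answer: 2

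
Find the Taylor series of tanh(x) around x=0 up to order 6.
2·x^5/15 - x^3/3 + x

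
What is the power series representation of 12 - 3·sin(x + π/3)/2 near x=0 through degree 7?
x^7/6720 + √(3)·x^6/960 - x^5/160 - √(3)·x^4/32 + x^3/8 + 3·√(3)·x^2/8 - 3·x/4 - 3·√(3)/4 + 12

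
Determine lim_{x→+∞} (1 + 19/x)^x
As x → +∞: this is the defining limit (1 + 19/x)^x → e^19.
Limit = e^(19).

Final answer: e^(19)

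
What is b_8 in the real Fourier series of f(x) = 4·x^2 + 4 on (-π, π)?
b_8 = (1/π) ∫_{-π}^{π} f(x)·sin(8x) dx.
Evaluate the integral (use parity and integration by parts as needed): b_8 = 0.

Final answer: 0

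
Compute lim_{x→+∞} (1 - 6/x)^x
As x → +∞: this is the defining limit (1 - 6/x)^x → e^(-6).
Limit = e^(-6).

Final answer: e^(-6)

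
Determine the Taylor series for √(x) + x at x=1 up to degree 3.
2 + 3·(x - 1)/2 - (x - 1)^2/8 + (x - 1)^3/16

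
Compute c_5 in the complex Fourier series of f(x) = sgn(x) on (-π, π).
Compute the real Fourier coefficients first: a_5 = 0, b_5 = 4/(5·π).
Then c_5 = (a_5 − i·b_5)/2 = -2·i/(5·π).

Final answer: -2·i/(5·π)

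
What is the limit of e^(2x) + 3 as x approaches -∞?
Evaluate the dominant behaviour as x → -∞; each term tends to a finite value or vanishes.
Limit = 3.

Final answer: 3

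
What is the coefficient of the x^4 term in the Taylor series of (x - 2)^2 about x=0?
Expand to order 4: (x - 2)^2 = x^2 - 4·x + 4 + O(x^5).
The coefficient of x^4 is 0.

Final answer: 0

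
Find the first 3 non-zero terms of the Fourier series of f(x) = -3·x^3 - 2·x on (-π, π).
(32 - 6·π^2)·sin(x) + (-5/2 + 3·π^2)·sin(2·x) - 2·π^2·sin(3·x)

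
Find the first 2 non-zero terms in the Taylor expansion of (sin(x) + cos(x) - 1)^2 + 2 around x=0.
x^2 + 2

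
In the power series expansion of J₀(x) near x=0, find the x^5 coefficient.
Expand to order 5: J₀(x) = x^4/64 - x^2/4 + 1 + O(x^6).
The coefficient of x^5 is 0.

Final answer: 0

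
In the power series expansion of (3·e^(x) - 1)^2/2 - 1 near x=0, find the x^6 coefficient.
Expand to order 6: (3·e^(x) - 1)^2/2 - 1 = 19·x^6/48 + 47·x^5/40 + 23·x^4/8 + 11·x^3/2 + 15·x^2/2 + 6·x + 1 + O(x^7).
The coefficient of x^6 is 19/48.

Final answer: 19/48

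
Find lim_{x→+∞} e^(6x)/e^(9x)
This is an ∞/∞ indeterminate form as x → +∞.
Rewrite e^(6x)/e^(9x) = e^((6−9)x) = e^(-3x); the exponent coefficient is -3 < 0 so e^(-3x) → 0.
Limit = 0.

Final answer: 0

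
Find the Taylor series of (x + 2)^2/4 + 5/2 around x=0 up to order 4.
x^2/4 + x + 7/2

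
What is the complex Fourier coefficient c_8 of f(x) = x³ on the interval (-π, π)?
Compute the real Fourier coefficients first: a_8 = 0, b_8 = 3/128 - π^2/4.
Then c_8 = (a_8 − i·b_8)/2 = -3·i/256 + i·π^2/8.

Final answer: -3·i/256 + i·π^2/8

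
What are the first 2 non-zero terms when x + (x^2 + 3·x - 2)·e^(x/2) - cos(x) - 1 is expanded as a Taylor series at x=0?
3·x - 4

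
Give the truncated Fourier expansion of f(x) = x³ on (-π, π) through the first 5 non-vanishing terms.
(-12 + 2·π^2)·sin(x) + (3/2 - π^2)·sin(2·x) + (-4/9 + 2·π^2/3)·sin(3·x) + (3/16 - π^2/2)·sin(4·x) + (-12/125 + 2·π^2/5)·sin(5·x)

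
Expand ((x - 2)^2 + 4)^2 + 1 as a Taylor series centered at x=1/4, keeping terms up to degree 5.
13025/256 - 791·(x - 1/4)/16 + 211·(x - 1/4)^2/8 - 7·(x - 1/4)^3 + (x - 1/4)^4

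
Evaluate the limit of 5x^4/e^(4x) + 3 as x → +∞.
The quotient is an ∞/∞ indeterminate form as x → +∞.
The exponential denominator e^(4x) dominates the polynomial numerator (e^x ≫ x^4 as x → ∞), so the quotient → 0.
Adding the constant: 0 + 3 = 3. Limit = 3.

Final answer: 3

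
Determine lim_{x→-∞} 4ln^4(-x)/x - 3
The quotient is an ∞/∞ indeterminate form as x → -∞.
Compare growth rates of the dominant terms (exponentials ≫ polynomials ≫ logarithms), or apply L'Hôpital's rule; the quotient → 0.
Adding the constant: 0 - 3 = -3. Limit = -3.

Final answer: -3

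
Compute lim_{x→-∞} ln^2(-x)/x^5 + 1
The quotient is an ∞/∞ indeterminate form as x → -∞.
Compare growth rates of the dominant terms (exponentials ≫ polynomials ≫ logarithms), or apply L'Hôpital's rule; the quotient → 0.
Adding the constant: 0 + 1 = 1. Limit = 1.

Final answer: 1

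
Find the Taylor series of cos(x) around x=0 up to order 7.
-x^6/720 + x^4/24 - x^2/2 + 1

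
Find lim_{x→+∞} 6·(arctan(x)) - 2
Evaluate the dominant behaviour as x → +∞; each term tends to a finite value or vanishes.
Limit = -2 + 3·π.

Final answer: -2 + 3·π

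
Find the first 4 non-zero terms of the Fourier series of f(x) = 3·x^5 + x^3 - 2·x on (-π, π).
(-118·π^2 + 6·π^4 + 704)·sin(x) + (-3·π^4 - 19 + 14·π^2)·sin(2·x) + (-34·π^2/9 + 32/27 + 2·π^4)·sin(3·x) + (-3·π^4/2 + 31/64 + 11·π^2/8)·sin(4·x)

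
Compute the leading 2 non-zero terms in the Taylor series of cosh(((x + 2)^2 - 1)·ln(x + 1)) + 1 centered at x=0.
9·x^2/2 + 2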